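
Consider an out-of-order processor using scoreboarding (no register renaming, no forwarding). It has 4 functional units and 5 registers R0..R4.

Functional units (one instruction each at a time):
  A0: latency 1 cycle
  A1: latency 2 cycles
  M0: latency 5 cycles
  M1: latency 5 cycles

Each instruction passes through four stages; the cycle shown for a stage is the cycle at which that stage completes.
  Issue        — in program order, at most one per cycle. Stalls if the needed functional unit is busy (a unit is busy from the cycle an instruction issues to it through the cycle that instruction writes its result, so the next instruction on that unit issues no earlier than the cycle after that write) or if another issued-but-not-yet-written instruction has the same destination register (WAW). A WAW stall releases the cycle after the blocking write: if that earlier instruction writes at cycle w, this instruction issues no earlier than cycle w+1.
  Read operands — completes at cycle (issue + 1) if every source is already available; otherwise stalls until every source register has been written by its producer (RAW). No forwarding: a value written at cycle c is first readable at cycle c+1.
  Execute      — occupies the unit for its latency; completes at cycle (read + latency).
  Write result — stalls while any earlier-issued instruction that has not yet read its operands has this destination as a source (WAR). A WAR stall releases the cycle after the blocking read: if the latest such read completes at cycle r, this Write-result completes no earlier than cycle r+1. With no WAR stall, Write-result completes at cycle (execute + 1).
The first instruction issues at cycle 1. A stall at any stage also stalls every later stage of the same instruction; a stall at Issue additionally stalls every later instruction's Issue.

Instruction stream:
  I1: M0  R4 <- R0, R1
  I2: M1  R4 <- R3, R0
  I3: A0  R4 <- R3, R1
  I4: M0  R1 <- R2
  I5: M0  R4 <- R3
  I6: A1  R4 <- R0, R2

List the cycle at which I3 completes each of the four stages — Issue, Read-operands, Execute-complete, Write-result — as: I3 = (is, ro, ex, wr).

c1: I1→M0
c2: I1 RO
c7: I1 EX
c8: I1 WR R4
c9: I2→M1
c10: I2 RO
c15: I2 EX
c16: I2 WR R4
c17: I3→A0
c18: I3 RO | I4→M0
c19: I3 EX | I4 RO
c20: I3 WR R4
c24: I4 EX
c25: I4 WR R1
c26: I5→M0
c27: I5 RO
c32: I5 EX
c33: I5 WR R4
c34: I6→A1
c35: I6 RO
c37: I6 EX
c38: I6 WR R4

I3 = (17, 18, 19, 20)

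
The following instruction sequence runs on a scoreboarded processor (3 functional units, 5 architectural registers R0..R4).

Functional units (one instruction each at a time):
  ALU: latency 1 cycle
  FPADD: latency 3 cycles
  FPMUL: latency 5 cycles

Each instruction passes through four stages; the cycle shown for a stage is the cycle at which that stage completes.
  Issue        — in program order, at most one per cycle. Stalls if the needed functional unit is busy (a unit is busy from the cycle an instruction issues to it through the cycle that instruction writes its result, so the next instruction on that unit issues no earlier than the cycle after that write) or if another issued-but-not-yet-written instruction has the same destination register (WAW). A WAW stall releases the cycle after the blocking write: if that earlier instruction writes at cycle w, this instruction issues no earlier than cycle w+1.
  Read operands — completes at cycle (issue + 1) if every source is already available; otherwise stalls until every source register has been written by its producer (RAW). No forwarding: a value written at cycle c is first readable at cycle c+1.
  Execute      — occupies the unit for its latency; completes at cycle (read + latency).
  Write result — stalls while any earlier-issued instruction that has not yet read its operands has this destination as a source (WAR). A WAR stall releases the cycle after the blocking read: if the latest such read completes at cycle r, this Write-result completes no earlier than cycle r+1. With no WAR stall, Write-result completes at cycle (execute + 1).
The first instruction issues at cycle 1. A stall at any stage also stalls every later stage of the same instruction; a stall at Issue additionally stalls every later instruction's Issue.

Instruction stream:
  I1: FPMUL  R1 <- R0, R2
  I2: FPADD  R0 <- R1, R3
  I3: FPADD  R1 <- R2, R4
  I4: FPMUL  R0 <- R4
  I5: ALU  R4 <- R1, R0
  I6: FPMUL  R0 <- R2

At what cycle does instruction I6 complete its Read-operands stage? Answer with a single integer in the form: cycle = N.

  I1 | 1 | 2 | 7 | 8
  I2 | 2 | 9 | 12 | 13   RAW R1: wait I1 write@8
  I3 | 14 | 15 | 18 | 19   struct: FPADD busy until I2 writes@13
  I4 | 15 | 16 | 21 | 22
  I5 | 16 | 23 | 24 | 25   RAW R0: wait I4 write@22
  I6 | 23 | 24 | 29 | 30   struct: FPMUL busy until I4 writes@22

cycle = 24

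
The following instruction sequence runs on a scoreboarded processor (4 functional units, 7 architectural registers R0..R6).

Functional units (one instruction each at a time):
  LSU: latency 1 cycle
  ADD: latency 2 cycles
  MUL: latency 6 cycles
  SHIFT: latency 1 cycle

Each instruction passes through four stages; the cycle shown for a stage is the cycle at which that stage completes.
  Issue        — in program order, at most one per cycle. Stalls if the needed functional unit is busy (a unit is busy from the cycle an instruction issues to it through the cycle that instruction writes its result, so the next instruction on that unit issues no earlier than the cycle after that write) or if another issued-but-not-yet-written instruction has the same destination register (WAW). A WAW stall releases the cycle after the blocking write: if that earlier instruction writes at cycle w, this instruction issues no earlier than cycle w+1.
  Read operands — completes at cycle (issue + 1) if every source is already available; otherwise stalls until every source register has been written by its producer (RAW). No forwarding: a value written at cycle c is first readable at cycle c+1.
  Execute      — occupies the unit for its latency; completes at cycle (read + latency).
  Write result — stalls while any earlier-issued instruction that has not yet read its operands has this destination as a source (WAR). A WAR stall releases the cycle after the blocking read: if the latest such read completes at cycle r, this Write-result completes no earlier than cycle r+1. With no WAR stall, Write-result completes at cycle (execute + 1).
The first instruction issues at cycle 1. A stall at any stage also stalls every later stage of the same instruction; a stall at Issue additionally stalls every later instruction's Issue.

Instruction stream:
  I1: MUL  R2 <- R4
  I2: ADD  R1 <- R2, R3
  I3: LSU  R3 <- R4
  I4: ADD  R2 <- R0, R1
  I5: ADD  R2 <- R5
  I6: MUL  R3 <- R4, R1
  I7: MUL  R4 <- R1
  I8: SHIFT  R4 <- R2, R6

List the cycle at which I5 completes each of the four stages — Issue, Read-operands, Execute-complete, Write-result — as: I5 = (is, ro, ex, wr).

I5 = (19, 20, 22, 23)

1) issue 1, read 2, done 8, write 9
2) issue 2, read 10, done 12, write 13  <RAW R2: wait I1 write@9>
3) issue 3, read 4, done 5, write 11  <WAR R3: wait I2 read@10>
4) issue 14, read 15, done 17, write 18  <struct: ADD busy until I2 writes@13>
5) issue 19, read 20, done 22, write 23  <struct: ADD busy until I4 writes@18>
6) issue 20, read 21, done 27, write 28
7) issue 29, read 30, done 36, write 37  <struct: MUL busy until I6 writes@28>
8) issue 38, read 39, done 40, write 41  <WAW R4: wait I7 write@37>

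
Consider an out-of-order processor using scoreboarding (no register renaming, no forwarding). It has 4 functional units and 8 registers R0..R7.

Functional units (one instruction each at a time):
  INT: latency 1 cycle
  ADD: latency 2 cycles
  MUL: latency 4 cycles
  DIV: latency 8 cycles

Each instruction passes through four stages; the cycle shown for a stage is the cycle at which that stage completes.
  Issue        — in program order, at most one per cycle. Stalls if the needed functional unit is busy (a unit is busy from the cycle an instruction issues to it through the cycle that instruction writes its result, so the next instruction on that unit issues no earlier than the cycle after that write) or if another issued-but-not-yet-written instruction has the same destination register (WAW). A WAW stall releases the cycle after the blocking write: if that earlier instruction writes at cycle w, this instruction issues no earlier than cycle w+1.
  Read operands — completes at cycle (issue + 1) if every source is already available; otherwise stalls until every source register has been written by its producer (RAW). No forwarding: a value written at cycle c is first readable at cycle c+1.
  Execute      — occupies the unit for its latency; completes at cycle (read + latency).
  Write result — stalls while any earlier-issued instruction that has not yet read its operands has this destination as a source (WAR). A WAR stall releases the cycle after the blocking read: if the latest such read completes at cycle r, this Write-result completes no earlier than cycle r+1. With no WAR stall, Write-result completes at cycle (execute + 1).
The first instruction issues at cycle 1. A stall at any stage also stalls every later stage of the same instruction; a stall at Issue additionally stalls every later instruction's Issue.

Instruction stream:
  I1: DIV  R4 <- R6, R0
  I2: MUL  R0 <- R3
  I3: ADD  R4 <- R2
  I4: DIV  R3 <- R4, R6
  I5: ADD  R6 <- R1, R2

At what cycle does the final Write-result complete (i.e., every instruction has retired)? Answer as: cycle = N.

I1  is:1  ro:2  ex:10  wr:11
I2  is:2  ro:3  ex:7  wr:8
I3  is:12  ro:13  ex:15  wr:16  — WAW R4: wait I1 write@11
I4  is:13  ro:17  ex:25  wr:26  — RAW R4: wait I3 write@16
I5  is:17  ro:18  ex:20  wr:21  — struct: ADD busy until I3 writes@16

cycle = 26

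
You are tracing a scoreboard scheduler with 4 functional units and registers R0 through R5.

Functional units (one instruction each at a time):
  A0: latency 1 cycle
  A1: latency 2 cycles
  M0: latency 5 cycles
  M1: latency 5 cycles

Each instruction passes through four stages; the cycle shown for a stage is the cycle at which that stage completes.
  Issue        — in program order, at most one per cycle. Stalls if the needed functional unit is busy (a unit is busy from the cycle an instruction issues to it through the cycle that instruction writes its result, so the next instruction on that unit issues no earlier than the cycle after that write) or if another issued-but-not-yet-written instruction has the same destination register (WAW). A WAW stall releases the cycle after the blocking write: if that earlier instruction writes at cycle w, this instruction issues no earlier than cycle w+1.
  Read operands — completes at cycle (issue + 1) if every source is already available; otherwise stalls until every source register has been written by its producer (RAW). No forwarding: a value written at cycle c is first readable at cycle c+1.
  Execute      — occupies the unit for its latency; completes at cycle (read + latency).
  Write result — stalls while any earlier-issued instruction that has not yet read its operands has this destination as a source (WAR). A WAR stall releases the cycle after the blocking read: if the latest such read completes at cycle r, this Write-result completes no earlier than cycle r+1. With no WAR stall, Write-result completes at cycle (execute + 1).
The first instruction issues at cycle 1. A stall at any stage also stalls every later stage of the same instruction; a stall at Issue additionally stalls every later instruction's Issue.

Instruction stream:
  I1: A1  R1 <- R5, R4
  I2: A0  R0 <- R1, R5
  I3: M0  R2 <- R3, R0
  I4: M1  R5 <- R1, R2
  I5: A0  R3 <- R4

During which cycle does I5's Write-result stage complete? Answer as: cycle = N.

1) issue 1, read 2, done 4, write 5
2) issue 2, read 6, done 7, write 8  <RAW R1: wait I1 write@5>
3) issue 3, read 9, done 14, write 15  <RAW R0: wait I2 write@8>
4) issue 4, read 16, done 21, write 22  <RAW R2: wait I3 write@15>
5) issue 9, read 10, done 11, write 12  <struct: A0 busy until I2 writes@8>

cycle = 12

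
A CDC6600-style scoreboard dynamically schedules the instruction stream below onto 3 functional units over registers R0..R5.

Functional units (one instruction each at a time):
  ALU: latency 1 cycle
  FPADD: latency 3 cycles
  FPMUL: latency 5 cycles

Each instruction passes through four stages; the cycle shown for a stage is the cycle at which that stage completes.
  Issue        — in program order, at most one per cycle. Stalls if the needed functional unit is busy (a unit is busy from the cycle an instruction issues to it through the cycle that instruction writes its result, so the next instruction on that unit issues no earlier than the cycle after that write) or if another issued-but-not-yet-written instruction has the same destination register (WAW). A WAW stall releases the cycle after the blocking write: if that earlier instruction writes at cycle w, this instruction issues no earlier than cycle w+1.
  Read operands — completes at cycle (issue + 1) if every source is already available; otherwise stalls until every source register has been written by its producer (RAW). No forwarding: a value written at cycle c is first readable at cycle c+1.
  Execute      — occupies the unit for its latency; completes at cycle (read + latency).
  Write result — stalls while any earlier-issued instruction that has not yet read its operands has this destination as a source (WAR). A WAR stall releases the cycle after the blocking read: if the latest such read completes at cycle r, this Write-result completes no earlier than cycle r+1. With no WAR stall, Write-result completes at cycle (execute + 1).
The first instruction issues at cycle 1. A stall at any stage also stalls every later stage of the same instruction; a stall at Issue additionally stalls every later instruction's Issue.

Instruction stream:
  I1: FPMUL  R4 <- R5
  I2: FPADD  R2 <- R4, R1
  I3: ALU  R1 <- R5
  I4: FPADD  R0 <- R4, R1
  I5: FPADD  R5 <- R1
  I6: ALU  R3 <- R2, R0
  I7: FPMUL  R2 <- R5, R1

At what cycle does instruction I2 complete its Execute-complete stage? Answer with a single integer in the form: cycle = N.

[I1] 1/2/7/8
[I2] 2/9/12/13  (RAW R4: wait I1 write@8)
[I3] 3/4/5/10  (WAR R1: wait I2 read@9)
[I4] 14/15/18/19  (struct: FPADD busy until I2 writes@13)
[I5] 20/21/24/25  (struct: FPADD busy until I4 writes@19)
[I6] 21/22/23/24
[I7] 22/26/31/32  (RAW R5: wait I5 write@25)

cycle = 12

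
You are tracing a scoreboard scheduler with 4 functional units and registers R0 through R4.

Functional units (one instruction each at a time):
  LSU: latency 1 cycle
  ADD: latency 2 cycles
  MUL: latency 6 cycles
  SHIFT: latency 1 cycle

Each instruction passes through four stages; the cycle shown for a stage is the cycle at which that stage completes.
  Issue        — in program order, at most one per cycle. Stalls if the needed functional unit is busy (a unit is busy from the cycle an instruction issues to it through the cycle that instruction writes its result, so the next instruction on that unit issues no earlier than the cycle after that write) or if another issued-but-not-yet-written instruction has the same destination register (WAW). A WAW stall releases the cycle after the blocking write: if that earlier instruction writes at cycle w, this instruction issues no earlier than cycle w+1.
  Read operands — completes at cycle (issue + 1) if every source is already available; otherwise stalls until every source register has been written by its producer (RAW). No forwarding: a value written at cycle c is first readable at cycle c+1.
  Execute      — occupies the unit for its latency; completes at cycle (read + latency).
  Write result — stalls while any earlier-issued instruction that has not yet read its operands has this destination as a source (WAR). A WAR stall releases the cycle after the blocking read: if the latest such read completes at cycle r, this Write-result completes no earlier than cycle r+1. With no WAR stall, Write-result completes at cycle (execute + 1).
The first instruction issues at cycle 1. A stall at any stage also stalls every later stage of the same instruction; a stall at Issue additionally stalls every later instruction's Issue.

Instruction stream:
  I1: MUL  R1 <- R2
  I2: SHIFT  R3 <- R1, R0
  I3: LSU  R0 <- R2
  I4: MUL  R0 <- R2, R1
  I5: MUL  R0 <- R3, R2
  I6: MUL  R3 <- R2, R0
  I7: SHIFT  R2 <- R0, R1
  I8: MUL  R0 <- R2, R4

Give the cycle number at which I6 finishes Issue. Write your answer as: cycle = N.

cycle = 30

[I1] 1/2/8/9
[I2] 2/10/11/12  (RAW R1: wait I1 write@9)
[I3] 3/4/5/11  (WAR R0: wait I2 read@10)
[I4] 12/13/19/20  (WAW R0: wait I3 write@11)
[I5] 21/22/28/29  (struct: MUL busy until I4 writes@20)
[I6] 30/31/37/38  (struct: MUL busy until I5 writes@29)
[I7] 31/32/33/34
[I8] 39/40/46/47  (struct: MUL busy until I6 writes@38)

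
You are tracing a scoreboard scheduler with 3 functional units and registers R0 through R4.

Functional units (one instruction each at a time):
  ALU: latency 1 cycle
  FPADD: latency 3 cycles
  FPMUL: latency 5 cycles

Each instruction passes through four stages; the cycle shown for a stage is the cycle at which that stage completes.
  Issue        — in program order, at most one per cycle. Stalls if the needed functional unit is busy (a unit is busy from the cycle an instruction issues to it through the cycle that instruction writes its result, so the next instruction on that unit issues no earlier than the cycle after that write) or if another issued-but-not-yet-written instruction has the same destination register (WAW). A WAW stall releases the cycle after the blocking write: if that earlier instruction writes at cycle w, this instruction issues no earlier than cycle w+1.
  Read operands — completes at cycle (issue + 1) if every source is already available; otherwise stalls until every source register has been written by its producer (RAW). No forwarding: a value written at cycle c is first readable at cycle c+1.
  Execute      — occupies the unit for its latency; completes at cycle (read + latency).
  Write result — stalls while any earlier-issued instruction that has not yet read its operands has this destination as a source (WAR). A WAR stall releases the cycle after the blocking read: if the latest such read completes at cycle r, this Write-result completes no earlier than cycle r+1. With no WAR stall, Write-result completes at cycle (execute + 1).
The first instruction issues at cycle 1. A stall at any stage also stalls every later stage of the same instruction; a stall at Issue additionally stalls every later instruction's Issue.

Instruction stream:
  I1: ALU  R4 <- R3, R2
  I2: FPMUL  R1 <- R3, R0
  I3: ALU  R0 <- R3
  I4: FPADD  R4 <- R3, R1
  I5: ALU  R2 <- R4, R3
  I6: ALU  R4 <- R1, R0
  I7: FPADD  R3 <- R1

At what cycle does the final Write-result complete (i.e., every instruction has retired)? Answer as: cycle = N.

cycle = 24

  I1 | 1 | 2 | 3 | 4
  I2 | 2 | 3 | 8 | 9
  I3 | 5 | 6 | 7 | 8   struct: ALU busy until I1 writes@4
  I4 | 6 | 10 | 13 | 14   RAW R1: wait I2 write@9
  I5 | 9 | 15 | 16 | 17   struct: ALU busy until I3 writes@8 · RAW R4: wait I4 write@14
  I6 | 18 | 19 | 20 | 21   struct: ALU busy until I5 writes@17
  I7 | 19 | 20 | 23 | 24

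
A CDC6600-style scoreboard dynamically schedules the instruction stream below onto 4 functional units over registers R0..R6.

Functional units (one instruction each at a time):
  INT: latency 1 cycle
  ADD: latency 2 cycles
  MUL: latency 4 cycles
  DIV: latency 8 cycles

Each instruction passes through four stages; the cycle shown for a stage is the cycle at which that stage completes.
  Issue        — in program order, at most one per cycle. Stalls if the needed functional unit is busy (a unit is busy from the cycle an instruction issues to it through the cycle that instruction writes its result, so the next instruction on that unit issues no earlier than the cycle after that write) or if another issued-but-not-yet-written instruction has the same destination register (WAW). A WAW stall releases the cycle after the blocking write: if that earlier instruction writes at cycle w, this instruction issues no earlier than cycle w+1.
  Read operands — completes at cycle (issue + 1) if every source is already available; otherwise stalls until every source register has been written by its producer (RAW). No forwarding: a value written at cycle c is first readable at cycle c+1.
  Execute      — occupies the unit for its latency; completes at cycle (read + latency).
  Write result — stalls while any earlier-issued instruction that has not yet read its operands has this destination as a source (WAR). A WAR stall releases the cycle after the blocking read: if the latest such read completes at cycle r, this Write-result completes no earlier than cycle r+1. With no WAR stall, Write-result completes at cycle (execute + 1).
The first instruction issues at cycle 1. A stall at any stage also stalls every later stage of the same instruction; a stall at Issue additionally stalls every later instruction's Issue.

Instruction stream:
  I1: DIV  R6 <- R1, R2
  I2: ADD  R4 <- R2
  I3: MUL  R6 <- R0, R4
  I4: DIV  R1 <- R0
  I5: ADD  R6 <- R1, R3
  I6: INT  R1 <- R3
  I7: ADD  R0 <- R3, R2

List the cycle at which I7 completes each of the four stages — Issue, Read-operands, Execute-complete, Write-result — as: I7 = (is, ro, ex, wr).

I7 = (28, 29, 31, 32)

I1  is:1  ro:2  ex:10  wr:11
I2  is:2  ro:3  ex:5  wr:6
I3  is:12  ro:13  ex:17  wr:18  — WAW R6: wait I1 write@11
I4  is:13  ro:14  ex:22  wr:23
I5  is:19  ro:24  ex:26  wr:27  — WAW R6: wait I3 write@18, RAW R1: wait I4 write@23
I6  is:24  ro:25  ex:26  wr:27  — WAW R1: wait I4 write@23
I7  is:28  ro:29  ex:31  wr:32  — struct: ADD busy until I5 writes@27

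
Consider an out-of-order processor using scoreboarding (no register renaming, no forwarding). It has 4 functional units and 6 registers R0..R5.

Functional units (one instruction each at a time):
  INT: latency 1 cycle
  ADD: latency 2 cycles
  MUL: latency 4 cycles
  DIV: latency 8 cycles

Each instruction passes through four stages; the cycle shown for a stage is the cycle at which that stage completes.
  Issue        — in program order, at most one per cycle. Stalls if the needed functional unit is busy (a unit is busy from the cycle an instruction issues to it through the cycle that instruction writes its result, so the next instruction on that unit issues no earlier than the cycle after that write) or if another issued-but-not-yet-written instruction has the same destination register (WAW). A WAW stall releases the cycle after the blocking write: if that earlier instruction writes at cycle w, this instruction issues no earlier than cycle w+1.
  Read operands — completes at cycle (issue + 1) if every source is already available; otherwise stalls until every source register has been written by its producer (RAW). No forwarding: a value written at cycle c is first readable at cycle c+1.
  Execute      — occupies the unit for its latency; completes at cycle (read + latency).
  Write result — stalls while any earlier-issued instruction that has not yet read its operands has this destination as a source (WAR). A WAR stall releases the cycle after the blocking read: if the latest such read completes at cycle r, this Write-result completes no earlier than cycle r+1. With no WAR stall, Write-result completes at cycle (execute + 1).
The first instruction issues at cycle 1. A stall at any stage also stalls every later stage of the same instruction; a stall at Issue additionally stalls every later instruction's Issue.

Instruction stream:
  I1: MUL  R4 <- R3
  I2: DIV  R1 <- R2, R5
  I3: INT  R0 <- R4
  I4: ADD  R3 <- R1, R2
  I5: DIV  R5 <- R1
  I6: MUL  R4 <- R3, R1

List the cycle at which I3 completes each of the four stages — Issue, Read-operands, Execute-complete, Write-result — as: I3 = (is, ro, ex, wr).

I3 = (3, 8, 9, 10)

  I1 | 1 | 2 | 6 | 7
  I2 | 2 | 3 | 11 | 12
  I3 | 3 | 8 | 9 | 10   RAW R4: wait I1 write@7
  I4 | 4 | 13 | 15 | 16   RAW R1: wait I2 write@12
  I5 | 13 | 14 | 22 | 23   struct: DIV busy until I2 writes@12
  I6 | 14 | 17 | 21 | 22   RAW R3: wait I4 write@16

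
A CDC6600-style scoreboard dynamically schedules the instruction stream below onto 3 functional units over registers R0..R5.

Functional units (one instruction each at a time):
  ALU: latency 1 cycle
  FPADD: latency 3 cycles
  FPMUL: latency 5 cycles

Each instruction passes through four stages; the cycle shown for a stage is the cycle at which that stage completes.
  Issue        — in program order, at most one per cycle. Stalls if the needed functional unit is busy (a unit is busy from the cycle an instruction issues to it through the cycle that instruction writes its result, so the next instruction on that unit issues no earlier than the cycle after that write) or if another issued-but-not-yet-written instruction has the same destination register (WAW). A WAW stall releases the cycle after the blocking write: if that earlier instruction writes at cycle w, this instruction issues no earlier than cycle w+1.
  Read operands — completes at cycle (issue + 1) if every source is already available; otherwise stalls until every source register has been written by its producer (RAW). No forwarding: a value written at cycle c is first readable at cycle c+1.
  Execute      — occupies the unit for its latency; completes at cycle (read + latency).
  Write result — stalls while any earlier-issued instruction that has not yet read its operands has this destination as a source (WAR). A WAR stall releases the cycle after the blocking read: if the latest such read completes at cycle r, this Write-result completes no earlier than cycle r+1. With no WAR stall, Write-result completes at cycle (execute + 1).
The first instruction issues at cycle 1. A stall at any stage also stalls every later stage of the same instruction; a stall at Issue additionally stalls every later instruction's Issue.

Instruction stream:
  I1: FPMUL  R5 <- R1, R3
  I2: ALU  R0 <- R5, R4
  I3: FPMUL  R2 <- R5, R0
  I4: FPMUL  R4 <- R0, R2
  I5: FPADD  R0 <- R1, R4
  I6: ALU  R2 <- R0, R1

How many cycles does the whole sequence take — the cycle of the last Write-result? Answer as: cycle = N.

I1 -> (1, 2, 7, 8)
I2 -> (2, 9, 10, 11)  // RAW R5: wait I1 write@8
I3 -> (9, 12, 17, 18)  // struct: FPMUL busy until I1 writes@8, RAW R0: wait I2 write@11
I4 -> (19, 20, 25, 26)  // struct: FPMUL busy until I3 writes@18
I5 -> (20, 27, 30, 31)  // RAW R4: wait I4 write@26
I6 -> (21, 32, 33, 34)  // RAW R0: wait I5 write@31

cycle = 34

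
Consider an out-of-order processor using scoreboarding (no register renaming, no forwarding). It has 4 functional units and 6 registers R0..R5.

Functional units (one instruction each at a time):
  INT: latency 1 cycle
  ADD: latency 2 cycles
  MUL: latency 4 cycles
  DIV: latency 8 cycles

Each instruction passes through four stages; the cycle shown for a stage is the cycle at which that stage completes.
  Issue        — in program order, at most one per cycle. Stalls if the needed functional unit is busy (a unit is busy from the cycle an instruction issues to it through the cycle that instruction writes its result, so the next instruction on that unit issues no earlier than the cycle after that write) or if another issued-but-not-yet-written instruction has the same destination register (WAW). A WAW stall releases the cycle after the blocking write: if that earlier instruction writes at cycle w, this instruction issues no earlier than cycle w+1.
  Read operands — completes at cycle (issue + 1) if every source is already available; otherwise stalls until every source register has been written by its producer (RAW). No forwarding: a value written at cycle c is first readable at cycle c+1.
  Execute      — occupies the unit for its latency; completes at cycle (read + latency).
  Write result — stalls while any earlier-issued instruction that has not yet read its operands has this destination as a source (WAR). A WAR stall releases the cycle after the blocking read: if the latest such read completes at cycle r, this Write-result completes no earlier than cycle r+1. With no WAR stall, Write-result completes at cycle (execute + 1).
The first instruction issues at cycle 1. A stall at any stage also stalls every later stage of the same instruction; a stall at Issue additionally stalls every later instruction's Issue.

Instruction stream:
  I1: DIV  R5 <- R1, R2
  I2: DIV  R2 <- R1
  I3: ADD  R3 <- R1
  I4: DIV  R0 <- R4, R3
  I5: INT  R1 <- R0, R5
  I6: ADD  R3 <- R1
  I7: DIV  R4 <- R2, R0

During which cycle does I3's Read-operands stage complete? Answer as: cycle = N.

cycle = 14

[1] I1 dispatched to DIV
[2] I1 operands ready
[10] I1 complete
[11] R5←I1
[12] I2 dispatched to DIV
[13] I2 operands ready | I3 dispatched to ADD
[14] I3 operands ready
[16] I3 complete
[17] R3←I3
[21] I2 complete
[22] R2←I2
[23] I4 dispatched to DIV
[24] I4 operands ready | I5 dispatched to INT
[25] I6 dispatched to ADD
[32] I4 complete
[33] R0←I4
[34] I5 operands ready | I7 dispatched to DIV
[35] I5 complete | I7 operands ready
[36] R1←I5
[37] I6 operands ready
[39] I6 complete
[40] R3←I6
[43] I7 complete
[44] R4←I7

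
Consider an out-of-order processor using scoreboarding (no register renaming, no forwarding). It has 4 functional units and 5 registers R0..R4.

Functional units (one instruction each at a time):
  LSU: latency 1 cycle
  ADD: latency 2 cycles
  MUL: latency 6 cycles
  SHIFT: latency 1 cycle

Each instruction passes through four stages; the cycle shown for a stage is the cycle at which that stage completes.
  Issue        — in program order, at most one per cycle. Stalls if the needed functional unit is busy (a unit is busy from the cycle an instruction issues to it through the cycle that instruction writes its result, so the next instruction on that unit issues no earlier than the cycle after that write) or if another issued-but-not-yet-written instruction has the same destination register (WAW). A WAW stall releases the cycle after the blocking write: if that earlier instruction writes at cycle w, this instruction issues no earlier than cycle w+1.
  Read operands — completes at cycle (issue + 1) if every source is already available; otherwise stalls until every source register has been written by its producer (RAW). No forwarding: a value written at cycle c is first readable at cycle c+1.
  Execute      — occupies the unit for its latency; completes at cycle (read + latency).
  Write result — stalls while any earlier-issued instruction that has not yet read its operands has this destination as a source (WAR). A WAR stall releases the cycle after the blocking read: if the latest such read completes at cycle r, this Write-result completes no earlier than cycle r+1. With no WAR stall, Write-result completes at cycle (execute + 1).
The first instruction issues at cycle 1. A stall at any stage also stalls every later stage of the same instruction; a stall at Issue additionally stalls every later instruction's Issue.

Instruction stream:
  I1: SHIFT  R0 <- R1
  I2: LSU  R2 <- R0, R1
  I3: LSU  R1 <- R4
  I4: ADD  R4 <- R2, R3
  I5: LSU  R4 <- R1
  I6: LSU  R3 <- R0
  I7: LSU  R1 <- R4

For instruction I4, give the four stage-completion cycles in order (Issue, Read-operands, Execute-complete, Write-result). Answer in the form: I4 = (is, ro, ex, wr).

[1] I1→SHIFT
[2] I1 RO, I2→LSU
[3] I1 EX
[4] I1 WR R0
[5] I2 RO
[6] I2 EX
[7] I2 WR R2
[8] I3→LSU
[9] I3 RO, I4→ADD
[10] I3 EX, I4 RO
[11] I3 WR R1
[12] I4 EX
[13] I4 WR R4
[14] I5→LSU
[15] I5 RO
[16] I5 EX
[17] I5 WR R4
[18] I6→LSU
[19] I6 RO
[20] I6 EX
[21] I6 WR R3
[22] I7→LSU
[23] I7 RO
[24] I7 EX
[25] I7 WR R1

I4 = (9, 10, 12, 13)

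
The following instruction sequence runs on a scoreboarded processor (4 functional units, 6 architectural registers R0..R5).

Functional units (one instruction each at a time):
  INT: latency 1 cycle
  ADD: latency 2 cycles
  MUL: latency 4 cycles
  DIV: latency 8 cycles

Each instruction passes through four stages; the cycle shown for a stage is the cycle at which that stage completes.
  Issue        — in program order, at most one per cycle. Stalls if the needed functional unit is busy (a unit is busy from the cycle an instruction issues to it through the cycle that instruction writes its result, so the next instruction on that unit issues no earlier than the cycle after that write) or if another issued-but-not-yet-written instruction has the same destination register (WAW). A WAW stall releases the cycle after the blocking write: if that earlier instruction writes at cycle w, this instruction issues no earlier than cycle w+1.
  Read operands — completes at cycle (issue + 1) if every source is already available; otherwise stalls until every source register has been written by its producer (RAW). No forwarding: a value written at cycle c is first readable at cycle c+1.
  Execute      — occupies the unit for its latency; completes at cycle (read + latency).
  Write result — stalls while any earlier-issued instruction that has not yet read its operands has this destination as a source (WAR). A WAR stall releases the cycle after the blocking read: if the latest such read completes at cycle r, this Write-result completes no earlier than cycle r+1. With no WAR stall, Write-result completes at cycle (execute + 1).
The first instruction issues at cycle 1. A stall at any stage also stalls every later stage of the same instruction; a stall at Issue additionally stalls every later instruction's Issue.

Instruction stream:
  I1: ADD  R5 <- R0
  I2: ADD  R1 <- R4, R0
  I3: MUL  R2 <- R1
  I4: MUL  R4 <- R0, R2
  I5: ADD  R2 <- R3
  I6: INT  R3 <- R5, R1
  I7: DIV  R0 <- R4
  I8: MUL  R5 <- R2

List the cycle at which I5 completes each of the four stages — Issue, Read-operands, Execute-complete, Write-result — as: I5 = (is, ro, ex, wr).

  I1 | 1 | 2 | 4 | 5
  I2 | 6 | 7 | 9 | 10   struct: ADD busy until I1 writes@5
  I3 | 7 | 11 | 15 | 16   RAW R1: wait I2 write@10
  I4 | 17 | 18 | 22 | 23   struct: MUL busy until I3 writes@16
  I5 | 18 | 19 | 21 | 22
  I6 | 19 | 20 | 21 | 22
  I7 | 20 | 24 | 32 | 33   RAW R4: wait I4 write@23
  I8 | 24 | 25 | 29 | 30   struct: MUL busy until I4 writes@23

I5 = (18, 19, 21, 22)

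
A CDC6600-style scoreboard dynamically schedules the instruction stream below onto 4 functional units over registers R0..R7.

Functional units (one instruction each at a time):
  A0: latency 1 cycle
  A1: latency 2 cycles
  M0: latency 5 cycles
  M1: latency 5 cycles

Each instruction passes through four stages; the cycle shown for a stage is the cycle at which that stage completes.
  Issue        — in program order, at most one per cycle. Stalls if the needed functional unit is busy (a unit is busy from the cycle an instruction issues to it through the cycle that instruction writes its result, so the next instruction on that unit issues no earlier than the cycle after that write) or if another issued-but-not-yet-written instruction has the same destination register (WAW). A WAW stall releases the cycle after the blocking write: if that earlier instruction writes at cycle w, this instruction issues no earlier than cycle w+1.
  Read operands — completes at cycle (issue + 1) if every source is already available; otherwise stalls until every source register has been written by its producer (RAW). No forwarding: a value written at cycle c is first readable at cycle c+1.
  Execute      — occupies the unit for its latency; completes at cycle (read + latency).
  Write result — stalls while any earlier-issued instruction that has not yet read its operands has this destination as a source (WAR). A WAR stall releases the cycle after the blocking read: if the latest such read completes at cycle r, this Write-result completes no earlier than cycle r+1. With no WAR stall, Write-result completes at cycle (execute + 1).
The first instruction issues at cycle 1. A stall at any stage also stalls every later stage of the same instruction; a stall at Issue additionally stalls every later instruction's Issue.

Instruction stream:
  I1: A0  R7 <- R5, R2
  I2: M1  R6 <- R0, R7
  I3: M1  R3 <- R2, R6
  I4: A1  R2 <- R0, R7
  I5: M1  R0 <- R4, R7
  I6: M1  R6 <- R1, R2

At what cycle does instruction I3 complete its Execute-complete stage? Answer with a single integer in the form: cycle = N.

  I1 | 1 | 2 | 3 | 4
  I2 | 2 | 5 | 10 | 11   RAW R7: wait I1 write@4
  I3 | 12 | 13 | 18 | 19   struct: M1 busy until I2 writes@11
  I4 | 13 | 14 | 16 | 17
  I5 | 20 | 21 | 26 | 27   struct: M1 busy until I3 writes@19
  I6 | 28 | 29 | 34 | 35   struct: M1 busy until I5 writes@27

cycle = 18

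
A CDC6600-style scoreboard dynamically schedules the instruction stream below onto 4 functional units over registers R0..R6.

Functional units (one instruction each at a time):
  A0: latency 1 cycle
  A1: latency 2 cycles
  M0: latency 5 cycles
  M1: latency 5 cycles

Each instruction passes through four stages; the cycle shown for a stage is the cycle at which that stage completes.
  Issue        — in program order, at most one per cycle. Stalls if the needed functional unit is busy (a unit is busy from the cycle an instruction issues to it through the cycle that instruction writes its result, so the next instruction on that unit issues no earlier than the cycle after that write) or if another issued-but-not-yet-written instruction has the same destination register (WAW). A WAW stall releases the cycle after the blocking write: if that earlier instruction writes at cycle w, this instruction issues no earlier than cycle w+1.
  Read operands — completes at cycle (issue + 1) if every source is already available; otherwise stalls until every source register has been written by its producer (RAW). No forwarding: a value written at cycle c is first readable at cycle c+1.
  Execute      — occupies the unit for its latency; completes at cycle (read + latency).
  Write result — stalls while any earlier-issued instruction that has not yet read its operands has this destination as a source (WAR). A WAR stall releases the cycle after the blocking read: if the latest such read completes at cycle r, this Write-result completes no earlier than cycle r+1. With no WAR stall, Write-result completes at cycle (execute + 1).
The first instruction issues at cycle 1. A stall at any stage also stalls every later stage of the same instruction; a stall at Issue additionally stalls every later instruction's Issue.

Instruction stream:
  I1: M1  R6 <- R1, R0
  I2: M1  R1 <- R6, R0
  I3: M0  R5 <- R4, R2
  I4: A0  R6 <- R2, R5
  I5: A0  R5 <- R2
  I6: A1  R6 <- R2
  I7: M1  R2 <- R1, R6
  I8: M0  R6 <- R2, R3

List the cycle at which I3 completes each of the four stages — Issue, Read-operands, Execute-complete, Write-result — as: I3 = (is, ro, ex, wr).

I3 = (10, 11, 16, 17)

cycle 1: I1 issues→M1
cycle 2: I1 reads
cycle 7: I1 exec-done
cycle 8: I1 writes R6
cycle 9: I2 issues→M1
cycle 10: I2 reads, I3 issues→M0
cycle 11: I3 reads, I4 issues→A0
cycle 15: I2 exec-done
cycle 16: I2 writes R1, I3 exec-done
cycle 17: I3 writes R5
cycle 18: I4 reads
cycle 19: I4 exec-done
cycle 20: I4 writes R6
cycle 21: I5 issues→A0
cycle 22: I5 reads, I6 issues→A1
cycle 23: I5 exec-done, I6 reads, I7 issues→M1
cycle 24: I5 writes R5
cycle 25: I6 exec-done
cycle 26: I6 writes R6
cycle 27: I7 reads, I8 issues→M0
cycle 32: I7 exec-done
cycle 33: I7 writes R2
cycle 34: I8 reads
cycle 39: I8 exec-done
cycle 40: I8 writes R6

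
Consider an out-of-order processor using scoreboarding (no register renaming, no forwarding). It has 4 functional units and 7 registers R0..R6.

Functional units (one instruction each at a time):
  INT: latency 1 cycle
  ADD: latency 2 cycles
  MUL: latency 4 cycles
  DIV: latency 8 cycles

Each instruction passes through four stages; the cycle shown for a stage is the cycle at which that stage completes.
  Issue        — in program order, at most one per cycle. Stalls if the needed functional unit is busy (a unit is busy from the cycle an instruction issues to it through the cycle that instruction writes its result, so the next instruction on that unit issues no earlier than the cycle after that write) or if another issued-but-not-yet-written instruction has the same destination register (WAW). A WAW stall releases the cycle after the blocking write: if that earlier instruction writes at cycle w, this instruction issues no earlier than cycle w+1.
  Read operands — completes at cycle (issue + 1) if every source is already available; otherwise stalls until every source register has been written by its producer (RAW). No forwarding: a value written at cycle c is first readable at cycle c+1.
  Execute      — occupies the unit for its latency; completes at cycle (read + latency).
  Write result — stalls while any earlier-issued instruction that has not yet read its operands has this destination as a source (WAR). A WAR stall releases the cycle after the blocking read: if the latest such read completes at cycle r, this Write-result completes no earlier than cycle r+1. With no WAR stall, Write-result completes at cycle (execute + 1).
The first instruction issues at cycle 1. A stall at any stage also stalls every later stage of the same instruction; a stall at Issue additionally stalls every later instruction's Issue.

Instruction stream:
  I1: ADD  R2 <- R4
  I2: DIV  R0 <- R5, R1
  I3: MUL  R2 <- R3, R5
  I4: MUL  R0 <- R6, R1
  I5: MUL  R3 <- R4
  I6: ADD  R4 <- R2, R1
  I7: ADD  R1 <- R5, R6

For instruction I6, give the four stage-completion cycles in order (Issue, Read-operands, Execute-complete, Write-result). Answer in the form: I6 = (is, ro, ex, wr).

I6 = (21, 22, 24, 25)

[1] I1 dispatched to ADD
[2] I1 operands ready; I2 dispatched to DIV
[3] I2 operands ready
[4] I1 complete
[5] R2←I1
[6] I3 dispatched to MUL
[7] I3 operands ready
[11] I2 complete; I3 complete
[12] R0←I2; R2←I3
[13] I4 dispatched to MUL
[14] I4 operands ready
[18] I4 complete
[19] R0←I4
[20] I5 dispatched to MUL
[21] I5 operands ready; I6 dispatched to ADD
[22] I6 operands ready
[24] I6 complete
[25] I5 complete; R4←I6
[26] R3←I5; I7 dispatched to ADD
[27] I7 operands ready
[29] I7 complete
[30] R1←I7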